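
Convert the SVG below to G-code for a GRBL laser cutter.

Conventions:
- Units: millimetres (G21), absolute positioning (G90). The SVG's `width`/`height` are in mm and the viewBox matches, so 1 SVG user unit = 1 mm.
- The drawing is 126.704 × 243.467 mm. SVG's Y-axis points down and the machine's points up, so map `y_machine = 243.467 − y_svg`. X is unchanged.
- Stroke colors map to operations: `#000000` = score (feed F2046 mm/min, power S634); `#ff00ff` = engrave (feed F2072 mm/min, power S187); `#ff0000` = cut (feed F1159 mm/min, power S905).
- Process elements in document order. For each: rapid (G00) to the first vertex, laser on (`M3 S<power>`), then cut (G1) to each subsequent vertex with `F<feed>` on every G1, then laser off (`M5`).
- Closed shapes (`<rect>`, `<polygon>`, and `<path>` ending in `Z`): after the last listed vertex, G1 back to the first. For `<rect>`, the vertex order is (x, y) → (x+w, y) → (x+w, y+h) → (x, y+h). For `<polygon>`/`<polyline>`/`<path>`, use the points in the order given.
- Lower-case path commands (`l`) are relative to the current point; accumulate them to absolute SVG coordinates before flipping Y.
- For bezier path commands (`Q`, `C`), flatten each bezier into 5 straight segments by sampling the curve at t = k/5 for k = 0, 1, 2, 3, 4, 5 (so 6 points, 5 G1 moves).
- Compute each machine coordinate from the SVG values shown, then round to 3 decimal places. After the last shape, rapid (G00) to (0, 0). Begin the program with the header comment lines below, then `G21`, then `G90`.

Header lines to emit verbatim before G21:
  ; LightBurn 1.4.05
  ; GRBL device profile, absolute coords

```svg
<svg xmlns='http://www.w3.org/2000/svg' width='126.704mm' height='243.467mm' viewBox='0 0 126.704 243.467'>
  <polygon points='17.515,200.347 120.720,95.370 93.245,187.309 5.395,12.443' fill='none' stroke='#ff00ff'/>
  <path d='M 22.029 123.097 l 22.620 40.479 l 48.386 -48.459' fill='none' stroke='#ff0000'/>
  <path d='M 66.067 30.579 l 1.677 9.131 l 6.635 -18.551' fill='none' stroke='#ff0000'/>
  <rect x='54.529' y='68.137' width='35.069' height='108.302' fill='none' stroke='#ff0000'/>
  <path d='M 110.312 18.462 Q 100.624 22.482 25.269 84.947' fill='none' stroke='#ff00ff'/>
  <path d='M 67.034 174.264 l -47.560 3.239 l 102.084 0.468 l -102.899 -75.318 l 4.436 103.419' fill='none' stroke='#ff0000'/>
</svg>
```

Since the viewBox matches the mm dimensions, user units are millimetres directly. The only transform is the Y-flip y_m = 243.467 − y_svg.

Shape 1 is a closed polygon drawn with `<polygon>`. Its stroke #ff00ff means engrave at S187, F2072. After flipping Y the toolpath is (17.515,43.120) → (120.720,148.097) → (93.245,56.158) → (5.395,231.024) → (17.515,43.120), returning to the start.

Shape 2 is a open polyline drawn with `<path>`. Its stroke #ff0000 means cut at S905, F1159. After flipping Y the toolpath is (22.029,120.370) → (44.649,79.891) → (93.035,128.350).

Shape 3 is a open polyline drawn with `<path>`. Its stroke #ff0000 means cut at S905, F1159. After flipping Y the toolpath is (66.067,212.888) → (67.744,203.757) → (74.379,222.308).

Shape 4 is a rectangle drawn with `<rect>`. Its stroke #ff0000 means cut at S905, F1159. After flipping Y the toolpath is (54.529,175.330) → (89.598,175.330) → (89.598,67.028) → (54.529,67.028) → (54.529,175.330), returning to the start.

Shape 5 is a quadratic bezier drawn with `<path>`. Its stroke #ff00ff means engrave at S187, F2072. After flipping Y the toolpath is (110.312,225.005) → (103.810,221.059) → (92.055,212.438) → (75.046,199.141) → (52.784,181.168) → (25.269,158.520).

Shape 6 is a open polyline drawn with `<path>`. Its stroke #ff0000 means cut at S905, F1159. After flipping Y the toolpath is (67.034,69.203) → (19.474,65.964) → (121.558,65.496) → (18.659,140.814) → (23.095,37.395).

; LightBurn 1.4.05
; GRBL device profile, absolute coords
G21
G90
G00 X17.515 Y43.120
M3 S187
G1 X120.720 Y148.097 F2072
G1 X93.245 Y56.158 F2072
G1 X5.395 Y231.024 F2072
G1 X17.515 Y43.120 F2072
M5
G00 X22.029 Y120.370
M3 S905
G1 X44.649 Y79.891 F1159
G1 X93.035 Y128.350 F1159
M5
G00 X66.067 Y212.888
M3 S905
G1 X67.744 Y203.757 F1159
G1 X74.379 Y222.308 F1159
M5
G00 X54.529 Y175.330
M3 S905
G1 X89.598 Y175.330 F1159
G1 X89.598 Y67.028 F1159
G1 X54.529 Y67.028 F1159
G1 X54.529 Y175.330 F1159
M5
G00 X110.312 Y225.005
M3 S187
G1 X103.810 Y221.059 F2072
G1 X92.055 Y212.438 F2072
G1 X75.046 Y199.141 F2072
G1 X52.784 Y181.168 F2072
G1 X25.269 Y158.520 F2072
M5
G00 X67.034 Y69.203
M3 S905
G1 X19.474 Y65.964 F1159
G1 X121.558 Y65.496 F1159
G1 X18.659 Y140.814 F1159
G1 X23.095 Y37.395 F1159
M5
G00 X0.000 Y0.000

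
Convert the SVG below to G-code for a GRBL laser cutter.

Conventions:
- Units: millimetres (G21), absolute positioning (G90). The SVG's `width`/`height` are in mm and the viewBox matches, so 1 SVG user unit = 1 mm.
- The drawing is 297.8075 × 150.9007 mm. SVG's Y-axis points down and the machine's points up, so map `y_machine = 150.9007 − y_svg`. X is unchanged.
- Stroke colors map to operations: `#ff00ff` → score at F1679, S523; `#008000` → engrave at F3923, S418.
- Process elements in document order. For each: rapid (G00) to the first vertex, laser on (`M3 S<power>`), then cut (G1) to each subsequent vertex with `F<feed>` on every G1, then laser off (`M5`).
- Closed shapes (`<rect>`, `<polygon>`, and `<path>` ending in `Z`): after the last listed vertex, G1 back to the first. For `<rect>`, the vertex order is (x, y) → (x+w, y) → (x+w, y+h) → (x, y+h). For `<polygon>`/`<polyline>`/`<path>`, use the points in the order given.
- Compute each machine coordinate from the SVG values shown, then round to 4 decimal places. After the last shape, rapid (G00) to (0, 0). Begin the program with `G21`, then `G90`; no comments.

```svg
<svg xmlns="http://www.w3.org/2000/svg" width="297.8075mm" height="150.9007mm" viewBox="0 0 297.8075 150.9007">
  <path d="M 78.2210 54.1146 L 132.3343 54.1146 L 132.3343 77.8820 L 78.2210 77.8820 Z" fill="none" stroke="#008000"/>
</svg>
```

G21
G90
G00 X78.2210 Y96.7861
M3 S418
G1 X132.3343 Y96.7861 F3923
G1 X132.3343 Y73.0187 F3923
G1 X78.2210 Y73.0187 F3923
G1 X78.2210 Y96.7861 F3923
M5
G00 X0.0000 Y0.0000

viewBox `0 0 297.8075 150.9007` with mm width/height → 1 unit = 1 mm. Flip: y_m = 150.9007 − y_svg.

**Shape 1** — `<path>` rectangle, stroke `#008000` → engrave (S418, F3923). Machine vertices: (78.2210,96.7861) → (132.3343,96.7861) → (132.3343,73.0187) → (78.2210,73.0187) → (78.2210,96.7861). Closed: final G1 returns to the first vertex.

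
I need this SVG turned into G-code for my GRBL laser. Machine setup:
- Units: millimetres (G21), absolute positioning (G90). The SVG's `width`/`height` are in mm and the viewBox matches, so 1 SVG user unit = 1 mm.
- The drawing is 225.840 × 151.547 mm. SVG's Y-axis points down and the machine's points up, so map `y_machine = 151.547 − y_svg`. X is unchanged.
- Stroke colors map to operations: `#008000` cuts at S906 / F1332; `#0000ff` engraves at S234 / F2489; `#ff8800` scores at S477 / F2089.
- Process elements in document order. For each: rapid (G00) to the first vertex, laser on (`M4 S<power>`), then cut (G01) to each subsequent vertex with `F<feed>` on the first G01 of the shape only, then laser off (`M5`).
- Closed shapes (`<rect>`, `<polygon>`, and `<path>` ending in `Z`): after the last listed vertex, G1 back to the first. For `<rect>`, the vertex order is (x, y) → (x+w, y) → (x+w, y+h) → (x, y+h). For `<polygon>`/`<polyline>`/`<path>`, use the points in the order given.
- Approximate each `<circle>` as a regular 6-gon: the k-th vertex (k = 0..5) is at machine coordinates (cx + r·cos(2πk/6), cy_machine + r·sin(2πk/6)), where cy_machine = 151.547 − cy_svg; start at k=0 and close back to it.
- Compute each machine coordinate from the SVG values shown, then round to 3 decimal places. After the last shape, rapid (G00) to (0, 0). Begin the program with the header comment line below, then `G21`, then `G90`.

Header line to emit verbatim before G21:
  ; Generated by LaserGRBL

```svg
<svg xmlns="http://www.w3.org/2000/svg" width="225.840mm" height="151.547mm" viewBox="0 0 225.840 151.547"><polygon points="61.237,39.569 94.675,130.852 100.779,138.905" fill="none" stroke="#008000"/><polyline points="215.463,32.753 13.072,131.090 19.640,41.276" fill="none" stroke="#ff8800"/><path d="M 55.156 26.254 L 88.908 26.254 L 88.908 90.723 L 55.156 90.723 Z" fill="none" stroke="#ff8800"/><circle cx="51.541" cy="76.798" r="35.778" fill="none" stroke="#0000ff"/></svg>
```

; Generated by LaserGRBL
G21
G90
G00 X61.237 Y111.978
M4 S906
G01 X94.675 Y20.695 F1332
G01 X100.779 Y12.642
G01 X61.237 Y111.978
M5
G00 X215.463 Y118.794
M4 S477
G01 X13.072 Y20.457 F2089
G01 X19.640 Y110.271
M5
G00 X55.156 Y125.293
M4 S477
G01 X88.908 Y125.293 F2089
G01 X88.908 Y60.824
G01 X55.156 Y60.824
G01 X55.156 Y125.293
M5
G00 X87.319 Y74.749
M4 S234
G01 X69.430 Y105.734 F2489
G01 X33.652 Y105.734
G01 X15.763 Y74.749
G01 X33.652 Y43.764
G01 X69.430 Y43.764
G01 X87.319 Y74.749
M5
G00 X0.000 Y0.000

1 u = 1 mm; y_m = 151.547 − y.

[1] `<polygon>` closed polygon, #008000→cut S906 F1332: (61.237,111.978) → (94.675,20.695) → (100.779,12.642) → (61.237,111.978) (closed)

[2] `<polyline>` open polyline, #ff8800→score S477 F2089: (215.463,118.794) → (13.072,20.457) → (19.640,110.271)

[3] `<path>` rectangle, #ff8800→score S477 F2089: (55.156,125.293) → (88.908,125.293) → (88.908,60.824) → (55.156,60.824) → (55.156,125.293) (closed)

[4] `<circle>` circle, #0000ff→engrave S234 F2489: (87.319,74.749) → (69.430,105.734) → (33.652,105.734) → (15.763,74.749) → (33.652,43.764) → (69.430,43.764) → (87.319,74.749) (closed)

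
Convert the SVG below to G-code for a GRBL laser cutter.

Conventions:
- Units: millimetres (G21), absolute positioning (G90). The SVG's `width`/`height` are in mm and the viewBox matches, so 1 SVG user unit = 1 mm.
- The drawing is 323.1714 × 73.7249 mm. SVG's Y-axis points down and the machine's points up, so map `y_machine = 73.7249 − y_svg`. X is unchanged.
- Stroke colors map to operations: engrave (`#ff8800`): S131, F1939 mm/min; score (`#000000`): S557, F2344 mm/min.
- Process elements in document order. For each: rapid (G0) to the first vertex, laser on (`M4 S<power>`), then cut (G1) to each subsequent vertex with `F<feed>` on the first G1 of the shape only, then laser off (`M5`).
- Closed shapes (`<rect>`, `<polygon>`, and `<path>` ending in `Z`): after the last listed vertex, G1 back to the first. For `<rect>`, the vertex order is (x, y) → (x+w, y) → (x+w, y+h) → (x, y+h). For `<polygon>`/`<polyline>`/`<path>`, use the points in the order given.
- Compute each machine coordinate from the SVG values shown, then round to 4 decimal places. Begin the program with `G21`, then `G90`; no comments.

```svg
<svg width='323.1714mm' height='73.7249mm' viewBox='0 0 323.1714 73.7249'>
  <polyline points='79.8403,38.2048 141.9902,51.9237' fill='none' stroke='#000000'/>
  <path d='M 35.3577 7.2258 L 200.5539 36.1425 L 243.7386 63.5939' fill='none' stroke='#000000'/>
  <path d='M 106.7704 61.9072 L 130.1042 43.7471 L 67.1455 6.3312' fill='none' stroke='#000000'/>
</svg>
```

G21
G90
G0 X79.8403 Y35.5201
M4 S557
G1 X141.9902 Y21.8012 F2344
M5
G0 X35.3577 Y66.4991
M4 S557
G1 X200.5539 Y37.5824 F2344
G1 X243.7386 Y10.1310
M5
G0 X106.7704 Y11.8177
M4 S557
G1 X130.1042 Y29.9778 F2344
G1 X67.1455 Y67.3937
M5

viewBox `0 0 323.1714 73.7249` with mm width/height → 1 unit = 1 mm. Flip: y_m = 73.7249 − y_svg.

**Shape 1** — `<polyline>` line segment, stroke `#000000` → score (S557, F2344). Machine vertices: (79.8403,35.5201) → (141.9902,21.8012). Open path.

**Shape 2** — `<path>` open polyline, stroke `#000000` → score (S557, F2344). Machine vertices: (35.3577,66.4991) → (200.5539,37.5824) → (243.7386,10.1310). Open path.

**Shape 3** — `<path>` open polyline, stroke `#000000` → score (S557, F2344). Machine vertices: (106.7704,11.8177) → (130.1042,29.9778) → (67.1455,67.3937). Open path.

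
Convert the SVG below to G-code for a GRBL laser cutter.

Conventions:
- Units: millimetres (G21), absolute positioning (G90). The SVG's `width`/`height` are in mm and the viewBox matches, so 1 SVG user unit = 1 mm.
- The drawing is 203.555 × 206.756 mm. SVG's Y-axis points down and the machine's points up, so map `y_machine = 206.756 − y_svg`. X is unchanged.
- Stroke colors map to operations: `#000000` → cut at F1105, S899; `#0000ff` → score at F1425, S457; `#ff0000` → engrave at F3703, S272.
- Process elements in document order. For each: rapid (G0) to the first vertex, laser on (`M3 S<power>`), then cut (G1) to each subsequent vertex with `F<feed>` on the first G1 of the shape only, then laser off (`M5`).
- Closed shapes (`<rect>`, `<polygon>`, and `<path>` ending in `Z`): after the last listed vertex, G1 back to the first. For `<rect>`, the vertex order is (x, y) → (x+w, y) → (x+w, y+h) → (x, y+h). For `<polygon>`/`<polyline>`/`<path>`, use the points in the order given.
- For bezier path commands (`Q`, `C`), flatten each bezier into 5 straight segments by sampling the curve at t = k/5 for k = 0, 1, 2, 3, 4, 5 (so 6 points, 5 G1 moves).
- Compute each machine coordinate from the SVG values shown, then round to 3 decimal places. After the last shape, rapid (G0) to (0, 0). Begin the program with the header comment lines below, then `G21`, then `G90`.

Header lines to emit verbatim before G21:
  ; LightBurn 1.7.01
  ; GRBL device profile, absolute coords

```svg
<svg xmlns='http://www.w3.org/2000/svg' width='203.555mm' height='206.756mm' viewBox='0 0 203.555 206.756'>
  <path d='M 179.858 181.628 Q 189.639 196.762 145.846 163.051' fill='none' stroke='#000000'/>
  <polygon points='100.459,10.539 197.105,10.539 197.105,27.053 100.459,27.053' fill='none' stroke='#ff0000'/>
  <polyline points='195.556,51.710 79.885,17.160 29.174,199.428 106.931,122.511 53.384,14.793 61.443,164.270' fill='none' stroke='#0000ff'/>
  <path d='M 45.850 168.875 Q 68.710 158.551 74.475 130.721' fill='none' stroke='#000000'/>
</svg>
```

viewBox `0 0 203.555 206.756` with mm width/height → 1 unit = 1 mm. Flip: y_m = 206.756 − y_svg.

**Shape 1** — `<path>` quadratic bezier, stroke `#000000` → cut (S899, F1105). Control points (SVG): P0=(179.858,181.628), P1=(189.639,196.762), P2=(145.846,163.051); sampled at t=k/5. Machine vertices: (179.858,25.128) → (181.627,21.028) → (179.111,20.836) → (172.309,24.551) → (161.220,32.174) → (145.846,43.705). Open path.

**Shape 2** — `<polygon>` rectangle, stroke `#ff0000` → engrave (S272, F3703). Machine vertices: (100.459,196.217) → (197.105,196.217) → (197.105,179.703) → (100.459,179.703) → (100.459,196.217). Closed: final G1 returns to the first vertex.

**Shape 3** — `<polyline>` open polyline, stroke `#0000ff` → score (S457, F1425). Machine vertices: (195.556,155.046) → (79.885,189.596) → (29.174,7.328) → (106.931,84.245) → (53.384,191.963) → (61.443,42.486). Open path.

**Shape 4** — `<path>` quadratic bezier, stroke `#000000` → cut (S899, F1105). Control points (SVG): P0=(45.850,168.875), P1=(68.710,158.551), P2=(74.475,130.721); sampled at t=k/5. Machine vertices: (45.850,37.881) → (54.310,42.711) → (61.403,48.941) → (67.128,56.572) → (71.485,65.603) → (74.475,76.035). Open path.

; LightBurn 1.7.01
; GRBL device profile, absolute coords
G21
G90
G0 X179.858 Y25.128
M3 S899
G1 X181.627 Y21.028 F1105
G1 X179.111 Y20.836
G1 X172.309 Y24.551
G1 X161.220 Y32.174
G1 X145.846 Y43.705
M5
G0 X100.459 Y196.217
M3 S272
G1 X197.105 Y196.217 F3703
G1 X197.105 Y179.703
G1 X100.459 Y179.703
G1 X100.459 Y196.217
M5
G0 X195.556 Y155.046
M3 S457
G1 X79.885 Y189.596 F1425
G1 X29.174 Y7.328
G1 X106.931 Y84.245
G1 X53.384 Y191.963
G1 X61.443 Y42.486
M5
G0 X45.850 Y37.881
M3 S899
G1 X54.310 Y42.711 F1105
G1 X61.403 Y48.941
G1 X67.128 Y56.572
G1 X71.485 Y65.603
G1 X74.475 Y76.035
M5
G0 X0.000 Y0.000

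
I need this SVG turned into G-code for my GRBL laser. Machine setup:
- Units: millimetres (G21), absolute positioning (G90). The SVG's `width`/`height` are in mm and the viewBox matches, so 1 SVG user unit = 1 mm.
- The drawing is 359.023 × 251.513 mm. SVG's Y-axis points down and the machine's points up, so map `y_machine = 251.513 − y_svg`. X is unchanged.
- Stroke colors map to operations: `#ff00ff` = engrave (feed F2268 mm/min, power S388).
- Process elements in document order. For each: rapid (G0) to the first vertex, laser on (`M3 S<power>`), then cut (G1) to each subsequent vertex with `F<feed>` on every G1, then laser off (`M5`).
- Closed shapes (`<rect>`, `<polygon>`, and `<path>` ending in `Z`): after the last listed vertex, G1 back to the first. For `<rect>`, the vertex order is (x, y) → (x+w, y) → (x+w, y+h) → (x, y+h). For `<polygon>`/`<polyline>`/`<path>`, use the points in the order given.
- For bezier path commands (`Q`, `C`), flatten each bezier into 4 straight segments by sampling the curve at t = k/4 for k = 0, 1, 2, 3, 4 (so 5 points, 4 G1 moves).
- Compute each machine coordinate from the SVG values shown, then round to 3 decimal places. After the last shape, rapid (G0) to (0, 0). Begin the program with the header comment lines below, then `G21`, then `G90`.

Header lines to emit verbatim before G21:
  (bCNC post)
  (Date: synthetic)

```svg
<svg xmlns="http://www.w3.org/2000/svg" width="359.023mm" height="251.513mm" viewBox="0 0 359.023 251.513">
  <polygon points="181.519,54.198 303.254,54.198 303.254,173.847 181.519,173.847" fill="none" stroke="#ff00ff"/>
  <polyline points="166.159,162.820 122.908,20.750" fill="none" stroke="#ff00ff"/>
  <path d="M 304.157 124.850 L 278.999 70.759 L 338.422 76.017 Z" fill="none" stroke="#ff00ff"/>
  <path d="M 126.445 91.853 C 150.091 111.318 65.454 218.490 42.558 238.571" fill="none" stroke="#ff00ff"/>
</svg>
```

(bCNC post)
(Date: synthetic)
G21
G90
G0 X181.519 Y197.315
M3 S388
G1 X303.254 Y197.315 F2268
G1 X303.254 Y77.666 F2268
G1 X181.519 Y77.666 F2268
G1 X181.519 Y197.315 F2268
M5
G0 X166.159 Y88.693
M3 S388
G1 X122.908 Y230.763 F2268
M5
G0 X304.157 Y126.663
M3 S388
G1 X278.999 Y180.754 F2268
G1 X338.422 Y175.496 F2268
G1 X304.157 Y126.663 F2268
M5
G0 X126.445 Y159.660
M3 S388
G1 X126.533 Y131.347 F2268
G1 X101.955 Y86.532 F2268
G1 X68.650 Y41.601 F2268
G1 X42.558 Y12.942 F2268
M5
G0 X0.000 Y0.000

viewBox `0 0 359.023 251.513` with mm width/height → 1 unit = 1 mm. Flip: y_m = 251.513 − y_svg.

**Shape 1** — `<polygon>` rectangle, stroke `#ff00ff` → engrave (S388, F2268). Machine vertices: (181.519,197.315) → (303.254,197.315) → (303.254,77.666) → (181.519,77.666) → (181.519,197.315). Closed: final G1 returns to the first vertex.

**Shape 2** — `<polyline>` line segment, stroke `#ff00ff` → engrave (S388, F2268). Machine vertices: (166.159,88.693) → (122.908,230.763). Open path.

**Shape 3** — `<path>` regular polygon, stroke `#ff00ff` → engrave (S388, F2268). Machine vertices: (304.157,126.663) → (278.999,180.754) → (338.422,175.496) → (304.157,126.663). Closed: final G1 returns to the first vertex.

**Shape 4** — `<path>` cubic bezier, stroke `#ff00ff` → engrave (S388, F2268). Control points (SVG): P0=(126.445,91.853), P1=(150.091,111.318), P2=(65.454,218.490), P3=(42.558,238.571); sampled at t=k/4. Machine vertices: (126.445,159.660) → (126.533,131.347) → (101.955,86.532) → (68.650,41.601) → (42.558,12.942). Open path.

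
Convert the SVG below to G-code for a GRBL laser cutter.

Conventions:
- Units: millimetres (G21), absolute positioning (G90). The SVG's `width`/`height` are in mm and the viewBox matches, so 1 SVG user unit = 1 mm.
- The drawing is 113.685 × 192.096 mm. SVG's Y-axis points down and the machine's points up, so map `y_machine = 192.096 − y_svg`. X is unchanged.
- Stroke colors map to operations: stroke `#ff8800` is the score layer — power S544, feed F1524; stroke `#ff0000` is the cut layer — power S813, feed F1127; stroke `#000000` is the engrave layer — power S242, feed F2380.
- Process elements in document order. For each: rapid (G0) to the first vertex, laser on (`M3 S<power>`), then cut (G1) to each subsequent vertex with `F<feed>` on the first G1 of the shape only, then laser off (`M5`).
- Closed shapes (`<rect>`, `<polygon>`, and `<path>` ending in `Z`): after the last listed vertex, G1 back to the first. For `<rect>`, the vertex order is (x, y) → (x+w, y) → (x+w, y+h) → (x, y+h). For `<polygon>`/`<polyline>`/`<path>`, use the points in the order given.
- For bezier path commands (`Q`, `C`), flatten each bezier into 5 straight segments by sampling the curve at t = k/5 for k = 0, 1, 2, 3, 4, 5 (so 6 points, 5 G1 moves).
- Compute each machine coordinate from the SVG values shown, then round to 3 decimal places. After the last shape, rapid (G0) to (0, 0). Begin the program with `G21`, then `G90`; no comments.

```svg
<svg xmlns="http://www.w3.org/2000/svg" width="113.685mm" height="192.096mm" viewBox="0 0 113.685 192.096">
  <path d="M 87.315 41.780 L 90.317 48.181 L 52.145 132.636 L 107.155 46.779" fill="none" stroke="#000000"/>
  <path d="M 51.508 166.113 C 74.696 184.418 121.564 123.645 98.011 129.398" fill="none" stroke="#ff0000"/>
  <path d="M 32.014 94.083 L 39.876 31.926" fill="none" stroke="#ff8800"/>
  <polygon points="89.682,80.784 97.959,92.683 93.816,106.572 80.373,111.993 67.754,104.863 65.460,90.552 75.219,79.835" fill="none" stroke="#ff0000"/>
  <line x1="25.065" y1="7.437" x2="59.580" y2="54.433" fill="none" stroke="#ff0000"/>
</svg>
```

Since the viewBox matches the mm dimensions, user units are millimetres directly. The only transform is the Y-flip y_m = 192.096 − y_svg.

Shape 1 is a open polyline drawn with `<path>`. Its stroke #000000 means engrave at S242, F2380. After flipping Y the toolpath is (87.315,150.316) → (90.317,143.915) → (52.145,59.460) → (107.155,145.317).

Shape 2 is a cubic bezier drawn with `<path>`. Its stroke #ff0000 means cut at S813, F1127. After flipping Y the toolpath is (51.508,25.983) → (67.510,23.325) → (84.678,32.656) → (98.495,46.988) → (104.445,59.332) → (98.011,62.698).

Shape 3 is a line segment drawn with `<path>`. Its stroke #ff8800 means score at S544, F1524. After flipping Y the toolpath is (32.014,98.013) → (39.876,160.170).

Shape 4 is a regular polygon drawn with `<polygon>`. Its stroke #ff0000 means cut at S813, F1127. After flipping Y the toolpath is (89.682,111.312) → (97.959,99.413) → (93.816,85.524) → (80.373,80.103) → (67.754,87.233) → (65.460,101.544) → (75.219,112.261) → (89.682,111.312), returning to the start.

Shape 5 is a line segment drawn with `<line>`. Its stroke #ff0000 means cut at S813, F1127. After flipping Y the toolpath is (25.065,184.659) → (59.580,137.663).

G21
G90
G0 X87.315 Y150.316
M3 S242
G1 X90.317 Y143.915 F2380
G1 X52.145 Y59.460
G1 X107.155 Y145.317
M5
G0 X51.508 Y25.983
M3 S813
G1 X67.510 Y23.325 F1127
G1 X84.678 Y32.656
G1 X98.495 Y46.988
G1 X104.445 Y59.332
G1 X98.011 Y62.698
M5
G0 X32.014 Y98.013
M3 S544
G1 X39.876 Y160.170 F1524
M5
G0 X89.682 Y111.312
M3 S813
G1 X97.959 Y99.413 F1127
G1 X93.816 Y85.524
G1 X80.373 Y80.103
G1 X67.754 Y87.233
G1 X65.460 Y101.544
G1 X75.219 Y112.261
G1 X89.682 Y111.312
M5
G0 X25.065 Y184.659
M3 S813
G1 X59.580 Y137.663 F1127
M5
G0 X0.000 Y0.000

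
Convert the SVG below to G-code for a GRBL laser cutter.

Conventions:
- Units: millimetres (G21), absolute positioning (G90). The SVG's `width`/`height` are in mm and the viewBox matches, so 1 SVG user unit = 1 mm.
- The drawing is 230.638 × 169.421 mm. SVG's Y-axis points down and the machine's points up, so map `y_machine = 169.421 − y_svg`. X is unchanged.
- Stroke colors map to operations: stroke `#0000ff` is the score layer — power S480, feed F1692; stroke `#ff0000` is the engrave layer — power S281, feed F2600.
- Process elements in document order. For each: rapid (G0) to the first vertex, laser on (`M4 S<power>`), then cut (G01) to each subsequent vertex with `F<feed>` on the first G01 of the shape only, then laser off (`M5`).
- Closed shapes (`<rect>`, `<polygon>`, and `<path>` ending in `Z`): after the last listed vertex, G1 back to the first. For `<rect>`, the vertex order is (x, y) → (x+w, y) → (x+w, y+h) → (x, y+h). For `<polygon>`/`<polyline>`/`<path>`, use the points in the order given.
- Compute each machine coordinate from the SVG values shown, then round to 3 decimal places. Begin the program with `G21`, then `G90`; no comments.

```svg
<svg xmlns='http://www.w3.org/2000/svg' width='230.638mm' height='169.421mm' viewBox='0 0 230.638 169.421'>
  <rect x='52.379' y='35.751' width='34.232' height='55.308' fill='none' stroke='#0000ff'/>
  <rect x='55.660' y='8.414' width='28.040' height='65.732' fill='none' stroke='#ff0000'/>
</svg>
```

G21
G90
G0 X52.379 Y133.670
M4 S480
G01 X86.611 Y133.670 F1692
G01 X86.611 Y78.362
G01 X52.379 Y78.362
G01 X52.379 Y133.670
M5
G0 X55.660 Y161.007
M4 S281
G01 X83.700 Y161.007 F2600
G01 X83.700 Y95.275
G01 X55.660 Y95.275
G01 X55.660 Y161.007
M5

viewBox `0 0 230.638 169.421` with mm width/height → 1 unit = 1 mm. Flip: y_m = 169.421 − y_svg.

**Shape 1** — `<rect>` rectangle, stroke `#0000ff` → score (S480, F1692). Machine vertices: (52.379,133.670) → (86.611,133.670) → (86.611,78.362) → (52.379,78.362) → (52.379,133.670). Closed: final G1 returns to the first vertex.

**Shape 2** — `<rect>` rectangle, stroke `#ff0000` → engrave (S281, F2600). Machine vertices: (55.660,161.007) → (83.700,161.007) → (83.700,95.275) → (55.660,95.275) → (55.660,161.007). Closed: final G1 returns to the first vertex.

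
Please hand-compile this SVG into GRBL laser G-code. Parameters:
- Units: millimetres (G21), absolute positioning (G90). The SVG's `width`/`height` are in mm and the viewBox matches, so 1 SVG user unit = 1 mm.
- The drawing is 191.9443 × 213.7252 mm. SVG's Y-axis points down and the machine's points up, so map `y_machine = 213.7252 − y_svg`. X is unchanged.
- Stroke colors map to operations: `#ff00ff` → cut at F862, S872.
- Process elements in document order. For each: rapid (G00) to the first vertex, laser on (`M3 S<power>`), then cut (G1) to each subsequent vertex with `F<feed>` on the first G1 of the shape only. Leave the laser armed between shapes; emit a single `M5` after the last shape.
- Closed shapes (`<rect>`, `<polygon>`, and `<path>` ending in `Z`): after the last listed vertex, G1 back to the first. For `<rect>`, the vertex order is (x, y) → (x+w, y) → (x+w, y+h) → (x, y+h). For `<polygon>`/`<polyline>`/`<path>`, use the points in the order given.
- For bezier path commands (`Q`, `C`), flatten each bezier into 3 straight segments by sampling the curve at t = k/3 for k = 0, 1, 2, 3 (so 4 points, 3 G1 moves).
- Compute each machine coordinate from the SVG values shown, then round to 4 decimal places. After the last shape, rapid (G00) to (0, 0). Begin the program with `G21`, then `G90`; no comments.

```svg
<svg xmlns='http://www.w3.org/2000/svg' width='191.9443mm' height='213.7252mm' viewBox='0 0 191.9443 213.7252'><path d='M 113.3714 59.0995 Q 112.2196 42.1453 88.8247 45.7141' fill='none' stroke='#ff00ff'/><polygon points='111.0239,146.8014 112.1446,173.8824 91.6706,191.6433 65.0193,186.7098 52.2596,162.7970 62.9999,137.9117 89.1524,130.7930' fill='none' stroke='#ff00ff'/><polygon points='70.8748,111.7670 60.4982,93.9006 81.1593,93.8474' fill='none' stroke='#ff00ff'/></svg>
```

1 u = 1 mm; y_m = 213.7252 − y.

[1] `<path>` quadratic bezier, #ff00ff→cut S872 F862: (113.3714,154.6257) → (110.1321,163.6482) → (101.9498,168.1100) → (88.8247,168.0111)

[2] `<polygon>` regular polygon, #ff00ff→cut S872 F862: (111.0239,66.9238) → (112.1446,39.8428) → (91.6706,22.0819) → (65.0193,27.0154) → (52.2596,50.9282) → (62.9999,75.8135) → (89.1524,82.9322) → (111.0239,66.9238) (closed)

[3] `<polygon>` regular polygon, #ff00ff→cut S872 F862: (70.8748,101.9582) → (60.4982,119.8246) → (81.1593,119.8778) → (70.8748,101.9582) (closed)

G21
G90
G00 X113.3714 Y154.6257
M3 S872
G1 X110.1321 Y163.6482 F862
G1 X101.9498 Y168.1100
G1 X88.8247 Y168.0111
G00 X111.0239 Y66.9238
M3 S872
G1 X112.1446 Y39.8428 F862
G1 X91.6706 Y22.0819
G1 X65.0193 Y27.0154
G1 X52.2596 Y50.9282
G1 X62.9999 Y75.8135
G1 X89.1524 Y82.9322
G1 X111.0239 Y66.9238
G00 X70.8748 Y101.9582
M3 S872
G1 X60.4982 Y119.8246 F862
G1 X81.1593 Y119.8778
G1 X70.8748 Y101.9582
M5
G00 X0.0000 Y0.0000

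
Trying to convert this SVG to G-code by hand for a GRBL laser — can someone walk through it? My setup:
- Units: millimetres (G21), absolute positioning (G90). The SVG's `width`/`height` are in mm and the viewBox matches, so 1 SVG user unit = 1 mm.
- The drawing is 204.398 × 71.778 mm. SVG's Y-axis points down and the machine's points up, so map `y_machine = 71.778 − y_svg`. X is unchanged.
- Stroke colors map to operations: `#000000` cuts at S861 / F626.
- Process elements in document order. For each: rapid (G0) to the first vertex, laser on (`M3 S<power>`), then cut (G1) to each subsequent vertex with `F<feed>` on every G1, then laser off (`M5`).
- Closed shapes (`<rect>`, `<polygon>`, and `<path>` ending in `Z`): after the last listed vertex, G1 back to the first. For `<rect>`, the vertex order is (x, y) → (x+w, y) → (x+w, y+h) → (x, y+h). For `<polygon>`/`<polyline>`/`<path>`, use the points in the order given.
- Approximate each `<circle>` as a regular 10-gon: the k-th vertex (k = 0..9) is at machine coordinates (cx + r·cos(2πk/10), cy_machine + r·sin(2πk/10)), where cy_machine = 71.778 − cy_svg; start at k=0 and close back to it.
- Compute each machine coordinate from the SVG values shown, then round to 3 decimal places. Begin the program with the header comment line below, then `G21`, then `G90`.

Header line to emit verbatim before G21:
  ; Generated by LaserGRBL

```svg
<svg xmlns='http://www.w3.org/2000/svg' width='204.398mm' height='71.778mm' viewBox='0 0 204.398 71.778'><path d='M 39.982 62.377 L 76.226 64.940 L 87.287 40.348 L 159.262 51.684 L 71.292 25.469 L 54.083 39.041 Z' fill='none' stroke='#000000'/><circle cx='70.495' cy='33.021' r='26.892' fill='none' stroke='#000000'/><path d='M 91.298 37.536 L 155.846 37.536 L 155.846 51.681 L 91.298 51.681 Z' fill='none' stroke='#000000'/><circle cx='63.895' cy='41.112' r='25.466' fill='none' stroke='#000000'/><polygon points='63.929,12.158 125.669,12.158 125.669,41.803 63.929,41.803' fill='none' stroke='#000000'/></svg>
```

1 u = 1 mm; y_m = 71.778 − y.

[1] `<path>` closed polygon, #000000→cut S861 F626: (39.982,9.401) → (76.226,6.838) → (87.287,31.430) → (159.262,20.094) → (71.292,46.309) → (54.083,32.737) → (39.982,9.401) (closed)

[2] `<circle>` circle, #000000→cut S861 F626: (97.387,38.757) → (92.251,54.564) → (78.805,64.333) → (62.185,64.333) → (48.739,54.564) → (43.603,38.757) → (48.739,22.950) → (62.185,13.181) → (78.805,13.181) → (92.251,22.950) → (97.387,38.757) (closed)

[3] `<path>` rectangle, #000000→cut S861 F626: (91.298,34.242) → (155.846,34.242) → (155.846,20.097) → (91.298,20.097) → (91.298,34.242) (closed)

[4] `<circle>` circle, #000000→cut S861 F626: (89.361,30.666) → (84.497,45.635) → (71.764,54.886) → (56.026,54.886) → (43.293,45.635) → (38.429,30.666) → (43.293,15.697) → (56.026,6.446) → (71.764,6.446) → (84.497,15.697) → (89.361,30.666) (closed)

[5] `<polygon>` rectangle, #000000→cut S861 F626: (63.929,59.620) → (125.669,59.620) → (125.669,29.975) → (63.929,29.975) → (63.929,59.620) (closed)

; Generated by LaserGRBL
G21
G90
G0 X39.982 Y9.401
M3 S861
G1 X76.226 Y6.838 F626
G1 X87.287 Y31.430 F626
G1 X159.262 Y20.094 F626
G1 X71.292 Y46.309 F626
G1 X54.083 Y32.737 F626
G1 X39.982 Y9.401 F626
M5
G0 X97.387 Y38.757
M3 S861
G1 X92.251 Y54.564 F626
G1 X78.805 Y64.333 F626
G1 X62.185 Y64.333 F626
G1 X48.739 Y54.564 F626
G1 X43.603 Y38.757 F626
G1 X48.739 Y22.950 F626
G1 X62.185 Y13.181 F626
G1 X78.805 Y13.181 F626
G1 X92.251 Y22.950 F626
G1 X97.387 Y38.757 F626
M5
G0 X91.298 Y34.242
M3 S861
G1 X155.846 Y34.242 F626
G1 X155.846 Y20.097 F626
G1 X91.298 Y20.097 F626
G1 X91.298 Y34.242 F626
M5
G0 X89.361 Y30.666
M3 S861
G1 X84.497 Y45.635 F626
G1 X71.764 Y54.886 F626
G1 X56.026 Y54.886 F626
G1 X43.293 Y45.635 F626
G1 X38.429 Y30.666 F626
G1 X43.293 Y15.697 F626
G1 X56.026 Y6.446 F626
G1 X71.764 Y6.446 F626
G1 X84.497 Y15.697 F626
G1 X89.361 Y30.666 F626
M5
G0 X63.929 Y59.620
M3 S861
G1 X125.669 Y59.620 F626
G1 X125.669 Y29.975 F626
G1 X63.929 Y29.975 F626
G1 X63.929 Y59.620 F626
M5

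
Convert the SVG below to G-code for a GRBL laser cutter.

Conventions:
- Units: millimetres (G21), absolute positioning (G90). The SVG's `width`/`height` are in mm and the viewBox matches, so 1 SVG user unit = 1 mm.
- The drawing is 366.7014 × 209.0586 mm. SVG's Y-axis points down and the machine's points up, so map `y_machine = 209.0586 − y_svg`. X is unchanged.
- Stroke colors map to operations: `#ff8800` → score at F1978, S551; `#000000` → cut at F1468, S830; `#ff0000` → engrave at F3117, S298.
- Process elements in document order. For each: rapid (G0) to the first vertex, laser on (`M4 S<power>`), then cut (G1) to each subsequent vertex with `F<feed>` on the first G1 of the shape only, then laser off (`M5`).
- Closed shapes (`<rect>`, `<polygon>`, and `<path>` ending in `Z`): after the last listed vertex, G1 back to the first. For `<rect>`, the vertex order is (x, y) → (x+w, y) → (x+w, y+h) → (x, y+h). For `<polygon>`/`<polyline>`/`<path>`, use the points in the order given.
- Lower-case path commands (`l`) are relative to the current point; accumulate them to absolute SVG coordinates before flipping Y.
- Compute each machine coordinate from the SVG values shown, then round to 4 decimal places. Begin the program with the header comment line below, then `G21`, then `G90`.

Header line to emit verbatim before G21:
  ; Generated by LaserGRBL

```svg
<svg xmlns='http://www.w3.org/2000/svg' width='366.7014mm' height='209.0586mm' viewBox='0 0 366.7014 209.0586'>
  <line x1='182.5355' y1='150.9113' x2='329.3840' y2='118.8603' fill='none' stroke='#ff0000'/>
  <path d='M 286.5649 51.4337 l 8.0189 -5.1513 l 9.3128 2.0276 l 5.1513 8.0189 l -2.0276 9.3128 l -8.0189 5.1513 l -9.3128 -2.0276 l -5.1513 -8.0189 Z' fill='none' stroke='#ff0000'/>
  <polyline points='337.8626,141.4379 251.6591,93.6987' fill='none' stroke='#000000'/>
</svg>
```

; Generated by LaserGRBL
G21
G90
G0 X182.5355 Y58.1473
M4 S298
G1 X329.3840 Y90.1983 F3117
M5
G0 X286.5649 Y157.6249
M4 S298
G1 X294.5838 Y162.7762 F3117
G1 X303.8966 Y160.7486
G1 X309.0479 Y152.7297
G1 X307.0203 Y143.4169
G1 X299.0014 Y138.2656
G1 X289.6886 Y140.2932
G1 X284.5373 Y148.3121
G1 X286.5649 Y157.6249
M5
G0 X337.8626 Y67.6207
M4 S830
G1 X251.6591 Y115.3599 F1468
M5

viewBox `0 0 366.7014 209.0586` with mm width/height → 1 unit = 1 mm. Flip: y_m = 209.0586 − y_svg.

**Shape 1** — `<line>` line segment, stroke `#ff0000` → engrave (S298, F3117). Machine vertices: (182.5355,58.1473) → (329.3840,90.1983). Open path.

**Shape 2** — `<path>` regular polygon, stroke `#ff0000` → engrave (S298, F3117). Machine vertices: (286.5649,157.6249) → (294.5838,162.7762) → (303.8966,160.7486) → (309.0479,152.7297) → (307.0203,143.4169) → (299.0014,138.2656) → (289.6886,140.2932) → (284.5373,148.3121) → (286.5649,157.6249). Closed: final G1 returns to the first vertex.

**Shape 3** — `<polyline>` line segment, stroke `#000000` → cut (S830, F1468). Machine vertices: (337.8626,67.6207) → (251.6591,115.3599). Open path.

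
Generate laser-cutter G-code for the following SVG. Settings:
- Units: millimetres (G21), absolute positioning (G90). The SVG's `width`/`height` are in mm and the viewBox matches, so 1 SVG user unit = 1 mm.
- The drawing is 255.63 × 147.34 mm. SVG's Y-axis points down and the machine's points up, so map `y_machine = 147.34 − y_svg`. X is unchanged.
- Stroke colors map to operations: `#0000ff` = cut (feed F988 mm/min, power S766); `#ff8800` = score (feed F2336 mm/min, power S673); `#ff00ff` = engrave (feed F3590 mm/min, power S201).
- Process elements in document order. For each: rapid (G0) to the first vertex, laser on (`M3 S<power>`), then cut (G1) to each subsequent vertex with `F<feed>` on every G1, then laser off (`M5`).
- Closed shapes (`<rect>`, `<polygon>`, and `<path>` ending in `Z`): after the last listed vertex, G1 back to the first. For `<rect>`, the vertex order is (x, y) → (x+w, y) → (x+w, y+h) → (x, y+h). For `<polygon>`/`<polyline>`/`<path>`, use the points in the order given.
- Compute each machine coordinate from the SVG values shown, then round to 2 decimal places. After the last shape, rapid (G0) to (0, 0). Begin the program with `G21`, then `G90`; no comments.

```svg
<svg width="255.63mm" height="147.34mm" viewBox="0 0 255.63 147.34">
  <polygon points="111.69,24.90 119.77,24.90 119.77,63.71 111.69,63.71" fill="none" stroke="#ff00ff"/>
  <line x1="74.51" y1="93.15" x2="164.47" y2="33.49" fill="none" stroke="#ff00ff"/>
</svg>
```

G21
G90
G0 X111.69 Y122.44
M3 S201
G1 X119.77 Y122.44 F3590
G1 X119.77 Y83.63 F3590
G1 X111.69 Y83.63 F3590
G1 X111.69 Y122.44 F3590
M5
G0 X74.51 Y54.19
M3 S201
G1 X164.47 Y113.85 F3590
M5
G0 X0.00 Y0.00

1 u = 1 mm; y_m = 147.34 − y.

[1] `<polygon>` rectangle, #ff00ff→engrave S201 F3590: (111.69,122.44) → (119.77,122.44) → (119.77,83.63) → (111.69,83.63) → (111.69,122.44) (closed)

[2] `<line>` line segment, #ff00ff→engrave S201 F3590: (74.51,54.19) → (164.47,113.85)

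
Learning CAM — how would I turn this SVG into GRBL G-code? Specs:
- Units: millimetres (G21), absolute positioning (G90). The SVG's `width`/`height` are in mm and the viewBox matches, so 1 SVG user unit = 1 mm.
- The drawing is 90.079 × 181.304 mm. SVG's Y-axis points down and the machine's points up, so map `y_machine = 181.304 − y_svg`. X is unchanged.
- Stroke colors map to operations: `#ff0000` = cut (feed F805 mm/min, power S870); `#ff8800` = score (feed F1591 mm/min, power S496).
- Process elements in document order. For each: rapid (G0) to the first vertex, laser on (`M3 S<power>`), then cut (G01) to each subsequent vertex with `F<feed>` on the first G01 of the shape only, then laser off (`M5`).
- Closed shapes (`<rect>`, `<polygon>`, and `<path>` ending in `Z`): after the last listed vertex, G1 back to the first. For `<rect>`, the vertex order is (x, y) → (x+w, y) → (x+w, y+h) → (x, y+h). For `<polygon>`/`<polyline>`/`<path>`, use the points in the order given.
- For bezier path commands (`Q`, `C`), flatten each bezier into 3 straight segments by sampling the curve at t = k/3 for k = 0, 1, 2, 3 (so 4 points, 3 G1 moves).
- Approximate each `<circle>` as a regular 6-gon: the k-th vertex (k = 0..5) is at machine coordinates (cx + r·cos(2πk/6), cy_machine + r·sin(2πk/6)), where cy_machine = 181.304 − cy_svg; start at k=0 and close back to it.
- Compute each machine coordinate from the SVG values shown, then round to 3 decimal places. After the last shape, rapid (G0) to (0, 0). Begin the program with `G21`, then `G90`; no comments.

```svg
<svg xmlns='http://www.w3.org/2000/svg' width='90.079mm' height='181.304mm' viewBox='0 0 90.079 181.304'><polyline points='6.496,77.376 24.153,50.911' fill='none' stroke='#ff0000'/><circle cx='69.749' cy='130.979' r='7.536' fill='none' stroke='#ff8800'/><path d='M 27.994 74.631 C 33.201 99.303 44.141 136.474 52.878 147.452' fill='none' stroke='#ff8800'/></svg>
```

G21
G90
G0 X6.496 Y103.928
M3 S870
G01 X24.153 Y130.393 F805
M5
G0 X77.285 Y50.325
M3 S496
G01 X73.517 Y56.851 F1591
G01 X65.981 Y56.851
G01 X62.213 Y50.325
G01 X65.981 Y43.799
G01 X73.517 Y43.799
G01 X77.285 Y50.325
M5
G0 X27.994 Y106.673
M3 S496
G01 X34.818 Y79.268 F1591
G01 X43.701 Y52.128
G01 X52.878 Y33.852
M5
G0 X0.000 Y0.000

1 u = 1 mm; y_m = 181.304 − y.

[1] `<polyline>` line segment, #ff0000→cut S870 F805: (6.496,103.928) → (24.153,130.393)

[2] `<circle>` circle, #ff8800→score S496 F1591: (77.285,50.325) → (73.517,56.851) → (65.981,56.851) → (62.213,50.325) → (65.981,43.799) → (73.517,43.799) → (77.285,50.325) (closed)

[3] `<path>` cubic bezier, #ff8800→score S496 F1591: (27.994,106.673) → (34.818,79.268) → (43.701,52.128) → (52.878,33.852)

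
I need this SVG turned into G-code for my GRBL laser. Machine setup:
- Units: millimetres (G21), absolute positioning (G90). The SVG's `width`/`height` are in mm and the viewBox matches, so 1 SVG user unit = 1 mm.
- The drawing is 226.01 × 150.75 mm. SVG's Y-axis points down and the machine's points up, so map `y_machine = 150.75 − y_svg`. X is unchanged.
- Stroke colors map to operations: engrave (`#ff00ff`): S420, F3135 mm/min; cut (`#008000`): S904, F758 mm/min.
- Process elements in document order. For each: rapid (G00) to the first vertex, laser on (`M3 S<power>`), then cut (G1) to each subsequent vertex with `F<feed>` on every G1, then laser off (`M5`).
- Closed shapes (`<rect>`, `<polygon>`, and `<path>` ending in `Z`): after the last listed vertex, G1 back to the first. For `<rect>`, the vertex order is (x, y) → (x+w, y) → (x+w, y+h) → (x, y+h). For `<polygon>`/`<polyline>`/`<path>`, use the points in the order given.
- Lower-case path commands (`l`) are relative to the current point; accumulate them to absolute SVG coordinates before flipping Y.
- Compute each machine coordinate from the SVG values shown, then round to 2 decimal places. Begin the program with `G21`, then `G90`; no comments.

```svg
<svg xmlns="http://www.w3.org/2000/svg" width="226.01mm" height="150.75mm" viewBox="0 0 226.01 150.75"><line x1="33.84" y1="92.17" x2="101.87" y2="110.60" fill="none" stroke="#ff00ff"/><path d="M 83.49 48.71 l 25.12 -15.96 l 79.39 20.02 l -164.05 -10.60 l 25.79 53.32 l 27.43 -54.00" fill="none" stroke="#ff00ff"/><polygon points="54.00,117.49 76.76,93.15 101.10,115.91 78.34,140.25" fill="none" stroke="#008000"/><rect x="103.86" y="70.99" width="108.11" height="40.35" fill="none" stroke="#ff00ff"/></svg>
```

G21
G90
G00 X33.84 Y58.58
M3 S420
G1 X101.87 Y40.15 F3135
M5
G00 X83.49 Y102.04
M3 S420
G1 X108.61 Y118.00 F3135
G1 X188.00 Y97.98 F3135
G1 X23.95 Y108.58 F3135
G1 X49.74 Y55.26 F3135
G1 X77.17 Y109.26 F3135
M5
G00 X54.00 Y33.26
M3 S904
G1 X76.76 Y57.60 F758
G1 X101.10 Y34.84 F758
G1 X78.34 Y10.50 F758
G1 X54.00 Y33.26 F758
M5
G00 X103.86 Y79.76
M3 S420
G1 X211.97 Y79.76 F3135
G1 X211.97 Y39.41 F3135
G1 X103.86 Y39.41 F3135
G1 X103.86 Y79.76 F3135
M5

1 u = 1 mm; y_m = 150.75 − y.

[1] `<line>` line segment, #ff00ff→engrave S420 F3135: (33.84,58.58) → (101.87,40.15)

[2] `<path>` open polyline, #ff00ff→engrave S420 F3135: (83.49,102.04) → (108.61,118.00) → (188.00,97.98) → (23.95,108.58) → (49.74,55.26) → (77.17,109.26)

[3] `<polygon>` regular polygon, #008000→cut S904 F758: (54.00,33.26) → (76.76,57.60) → (101.10,34.84) → (78.34,10.50) → (54.00,33.26) (closed)

[4] `<rect>` rectangle, #ff00ff→engrave S420 F3135: (103.86,79.76) → (211.97,79.76) → (211.97,39.41) → (103.86,39.41) → (103.86,79.76) (closed)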